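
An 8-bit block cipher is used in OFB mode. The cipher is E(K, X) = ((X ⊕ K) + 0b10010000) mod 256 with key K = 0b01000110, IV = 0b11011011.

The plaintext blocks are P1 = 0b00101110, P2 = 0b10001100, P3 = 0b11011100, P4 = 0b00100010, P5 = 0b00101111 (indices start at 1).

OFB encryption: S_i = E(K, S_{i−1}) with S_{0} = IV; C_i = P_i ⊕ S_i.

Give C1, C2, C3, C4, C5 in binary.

C1: S = E(K, 0b11011011) = 0b00101101; 0b00101110 ⊕ 0b00101101 = 0b00000011.
C2: S = E(K, 0b00101101) = 0b11111011; 0b10001100 ⊕ 0b11111011 = 0b01110111.
C3: S = E(K, 0b11111011) = 0b01001101; 0b11011100 ⊕ 0b01001101 = 0b10010001.
C4: S = E(K, 0b01001101) = 0b10011011; 0b00100010 ⊕ 0b10011011 = 0b10111001.
C5: S = E(K, 0b10011011) = 0b01101101; 0b00101111 ⊕ 0b01101101 = 0b01000010.

C1 = 0b00000011, C2 = 0b01110111, C3 = 0b10010001, C4 = 0b10111001, C5 = 0b01000010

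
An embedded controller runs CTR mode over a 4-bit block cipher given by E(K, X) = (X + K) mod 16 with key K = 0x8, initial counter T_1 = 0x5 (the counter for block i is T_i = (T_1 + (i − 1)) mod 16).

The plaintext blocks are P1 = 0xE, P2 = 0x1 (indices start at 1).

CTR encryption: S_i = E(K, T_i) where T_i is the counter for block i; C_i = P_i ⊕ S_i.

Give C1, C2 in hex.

C1: T = 0x5, S = E(K, T) = 0xD; 0xE ⊕ 0xD = 0x3.
C2: T = 0x6, S = E(K, T) = 0xE; 0x1 ⊕ 0xE = 0xF.

C1 = 0x3, C2 = 0xF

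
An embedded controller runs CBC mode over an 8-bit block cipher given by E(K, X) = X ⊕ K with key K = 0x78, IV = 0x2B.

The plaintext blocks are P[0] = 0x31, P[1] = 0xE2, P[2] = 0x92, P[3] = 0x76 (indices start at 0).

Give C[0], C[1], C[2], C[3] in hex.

C[0] = 0x62, C[1] = 0xF8, C[2] = 0x12, C[3] = 0x1C

CBC encryption: C_i = E(K, P_i ⊕ C_{i−1}), with C_{−1} = IV.
C[0]: P[0] ⊕ 0x2B = 0x1A; E(K, 0x1A) = 0x62.
C[1]: P[1] ⊕ 0x62 = 0x80; E(K, 0x80) = 0xF8.
C[2]: P[2] ⊕ 0xF8 = 0x6A; E(K, 0x6A) = 0x12.
C[3]: P[3] ⊕ 0x12 = 0x64; E(K, 0x64) = 0x1C.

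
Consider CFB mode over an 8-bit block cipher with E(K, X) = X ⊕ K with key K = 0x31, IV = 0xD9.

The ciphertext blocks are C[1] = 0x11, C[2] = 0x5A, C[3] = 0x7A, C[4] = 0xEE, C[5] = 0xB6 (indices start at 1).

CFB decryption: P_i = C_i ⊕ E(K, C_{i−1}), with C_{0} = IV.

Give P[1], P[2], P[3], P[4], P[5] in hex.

P[1]: E(K, 0xD9) = 0xE8; 0x11 ⊕ 0xE8 = 0xF9.
P[2]: E(K, 0x11) = 0x20; 0x5A ⊕ 0x20 = 0x7A.
P[3]: E(K, 0x5A) = 0x6B; 0x7A ⊕ 0x6B = 0x11.
P[4]: E(K, 0x7A) = 0x4B; 0xEE ⊕ 0x4B = 0xA5.
P[5]: E(K, 0xEE) = 0xDF; 0xB6 ⊕ 0xDF = 0x69.

P[1] = 0xF9, P[2] = 0x7A, P[3] = 0x11, P[4] = 0xA5, P[5] = 0x69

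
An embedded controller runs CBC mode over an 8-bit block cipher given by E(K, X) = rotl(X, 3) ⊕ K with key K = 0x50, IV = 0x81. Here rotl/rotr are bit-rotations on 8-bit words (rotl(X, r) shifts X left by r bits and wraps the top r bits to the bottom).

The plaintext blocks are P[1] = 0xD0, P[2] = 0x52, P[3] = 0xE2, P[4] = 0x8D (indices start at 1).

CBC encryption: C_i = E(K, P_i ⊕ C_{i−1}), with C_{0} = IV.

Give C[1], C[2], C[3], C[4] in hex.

C[1] = 0xDA, C[2] = 0x14, C[3] = 0xE7, C[4] = 0x03

C[1]: P[1] ⊕ 0x81 = 0x51; E(K, 0x51) = 0xDA.
C[2]: P[2] ⊕ 0xDA = 0x88; E(K, 0x88) = 0x14.
C[3]: P[3] ⊕ 0x14 = 0xF6; E(K, 0xF6) = 0xE7.
C[4]: P[4] ⊕ 0xE7 = 0x6A; E(K, 0x6A) = 0x03.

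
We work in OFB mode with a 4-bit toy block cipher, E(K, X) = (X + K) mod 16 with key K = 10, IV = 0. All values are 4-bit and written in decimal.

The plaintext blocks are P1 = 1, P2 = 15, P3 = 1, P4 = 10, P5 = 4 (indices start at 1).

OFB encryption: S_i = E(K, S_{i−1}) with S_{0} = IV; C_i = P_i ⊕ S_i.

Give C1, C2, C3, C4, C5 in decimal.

C1: S = E(K, 0) = 10; 1 ⊕ 10 = 11.
C2: S = E(K, 10) = 4; 15 ⊕ 4 = 11.
C3: S = E(K, 4) = 14; 1 ⊕ 14 = 15.
C4: S = E(K, 14) = 8; 10 ⊕ 8 = 2.
C5: S = E(K, 8) = 2; 4 ⊕ 2 = 6.

C1 = 11, C2 = 11, C3 = 15, C4 = 2, C5 = 6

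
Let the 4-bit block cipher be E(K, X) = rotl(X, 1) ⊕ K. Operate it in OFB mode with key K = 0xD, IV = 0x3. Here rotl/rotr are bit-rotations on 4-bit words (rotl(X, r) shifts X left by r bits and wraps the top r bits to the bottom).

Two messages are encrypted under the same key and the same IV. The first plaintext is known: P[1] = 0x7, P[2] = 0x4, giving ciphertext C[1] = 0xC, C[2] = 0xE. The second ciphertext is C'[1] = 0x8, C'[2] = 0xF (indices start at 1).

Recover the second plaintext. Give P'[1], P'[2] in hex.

In OFB with a reused IV, both messages share the same keystream S_i, so C_i ⊕ C'_i = P_i ⊕ P'_i and thus P'_i = P_i ⊕ C_i ⊕ C'_i.
P'[1]: 0x7 ⊕ 0xC ⊕ 0x8 = 0x3.
P'[2]: 0x4 ⊕ 0xE ⊕ 0xF = 0x5.

P'[1] = 0x3, P'[2] = 0x5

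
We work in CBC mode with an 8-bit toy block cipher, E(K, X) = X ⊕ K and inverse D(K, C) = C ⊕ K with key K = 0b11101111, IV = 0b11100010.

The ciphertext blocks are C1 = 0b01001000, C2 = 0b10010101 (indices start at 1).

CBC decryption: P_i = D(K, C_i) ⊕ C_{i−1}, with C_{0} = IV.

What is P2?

P2 = 0b00110010

P2: D(K, 0b10010101) = 0b01111010; 0b01111010 ⊕ 0b01001000 = 0b00110010.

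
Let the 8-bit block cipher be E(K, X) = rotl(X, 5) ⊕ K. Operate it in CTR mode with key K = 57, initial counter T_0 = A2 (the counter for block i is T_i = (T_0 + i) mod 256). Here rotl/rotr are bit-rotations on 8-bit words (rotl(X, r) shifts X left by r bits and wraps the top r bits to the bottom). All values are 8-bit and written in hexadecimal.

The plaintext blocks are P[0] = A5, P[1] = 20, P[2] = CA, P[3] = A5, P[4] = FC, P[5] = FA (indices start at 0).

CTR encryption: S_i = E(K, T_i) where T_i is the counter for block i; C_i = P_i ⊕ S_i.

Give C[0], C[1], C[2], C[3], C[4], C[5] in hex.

C[0]: T = A2, S = E(K, T) = 03; A5 ⊕ 03 = A6.
C[1]: T = A3, S = E(K, T) = 23; 20 ⊕ 23 = 03.
C[2]: T = A4, S = E(K, T) = C3; CA ⊕ C3 = 09.
C[3]: T = A5, S = E(K, T) = E3; A5 ⊕ E3 = 46.
C[4]: T = A6, S = E(K, T) = 83; FC ⊕ 83 = 7F.
C[5]: T = A7, S = E(K, T) = A3; FA ⊕ A3 = 59.

C[0] = A6, C[1] = 03, C[2] = 09, C[3] = 46, C[4] = 7F, C[5] = 59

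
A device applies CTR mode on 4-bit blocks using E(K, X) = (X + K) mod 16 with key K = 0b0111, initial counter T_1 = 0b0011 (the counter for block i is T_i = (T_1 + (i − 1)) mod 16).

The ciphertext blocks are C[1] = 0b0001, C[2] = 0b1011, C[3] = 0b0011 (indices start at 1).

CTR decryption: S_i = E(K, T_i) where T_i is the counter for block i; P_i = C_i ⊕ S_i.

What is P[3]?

P[3] = 0b1111

P[3]: T = 0b0101, S = E(K, T) = 0b1100; 0b0011 ⊕ 0b1100 = 0b1111.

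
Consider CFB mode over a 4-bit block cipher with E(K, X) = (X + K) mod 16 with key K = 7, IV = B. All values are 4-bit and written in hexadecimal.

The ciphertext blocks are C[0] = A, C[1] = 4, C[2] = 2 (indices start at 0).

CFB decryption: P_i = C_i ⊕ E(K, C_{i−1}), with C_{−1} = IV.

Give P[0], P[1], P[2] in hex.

P[0] = 8, P[1] = 5, P[2] = 9

P[0]: E(K, B) = 2; A ⊕ 2 = 8.
P[1]: E(K, A) = 1; 4 ⊕ 1 = 5.
P[2]: E(K, 4) = B; 2 ⊕ B = 9.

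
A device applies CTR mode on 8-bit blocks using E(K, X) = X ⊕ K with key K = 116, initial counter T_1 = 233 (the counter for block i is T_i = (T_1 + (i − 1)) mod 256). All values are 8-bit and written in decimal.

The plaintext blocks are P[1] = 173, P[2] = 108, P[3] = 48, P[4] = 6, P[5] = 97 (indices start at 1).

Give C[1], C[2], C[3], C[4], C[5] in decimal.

CTR encryption: S_i = E(K, T_i) where T_i is the counter for block i; C_i = P_i ⊕ S_i.
C[1]: T = 233, S = E(K, T) = 157; 173 ⊕ 157 = 48.
C[2]: T = 234, S = E(K, T) = 158; 108 ⊕ 158 = 242.
C[3]: T = 235, S = E(K, T) = 159; 48 ⊕ 159 = 175.
C[4]: T = 236, S = E(K, T) = 152; 6 ⊕ 152 = 158.
C[5]: T = 237, S = E(K, T) = 153; 97 ⊕ 153 = 248.

C[1] = 48, C[2] = 242, C[3] = 175, C[4] = 158, C[5] = 248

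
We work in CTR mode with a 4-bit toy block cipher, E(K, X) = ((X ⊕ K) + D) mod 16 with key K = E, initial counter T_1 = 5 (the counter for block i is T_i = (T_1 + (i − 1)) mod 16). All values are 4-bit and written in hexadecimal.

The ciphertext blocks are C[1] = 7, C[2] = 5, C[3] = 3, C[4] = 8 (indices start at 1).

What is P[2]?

P[2] = 0

CTR decryption: S_i = E(K, T_i) where T_i is the counter for block i; P_i = C_i ⊕ S_i.
P[2]: T = 6, S = E(K, T) = 5; 5 ⊕ 5 = 0.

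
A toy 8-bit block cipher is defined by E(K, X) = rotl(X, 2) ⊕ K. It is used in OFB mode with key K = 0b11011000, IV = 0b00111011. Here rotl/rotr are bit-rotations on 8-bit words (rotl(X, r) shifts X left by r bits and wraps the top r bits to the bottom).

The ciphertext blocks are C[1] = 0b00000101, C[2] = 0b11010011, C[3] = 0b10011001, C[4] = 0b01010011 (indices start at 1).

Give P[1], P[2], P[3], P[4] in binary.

P[1] = 0b00110001, P[2] = 0b11011011, P[3] = 0b01100001, P[4] = 0b01101000

OFB decryption: S_i = E(K, S_{i−1}) with S_{0} = IV; P_i = C_i ⊕ S_i.
P[1]: S = E(K, 0b00111011) = 0b00110100; 0b00000101 ⊕ 0b00110100 = 0b00110001.
P[2]: S = E(K, 0b00110100) = 0b00001000; 0b11010011 ⊕ 0b00001000 = 0b11011011.
P[3]: S = E(K, 0b00001000) = 0b11111000; 0b10011001 ⊕ 0b11111000 = 0b01100001.
P[4]: S = E(K, 0b11111000) = 0b00111011; 0b01010011 ⊕ 0b00111011 = 0b01101000.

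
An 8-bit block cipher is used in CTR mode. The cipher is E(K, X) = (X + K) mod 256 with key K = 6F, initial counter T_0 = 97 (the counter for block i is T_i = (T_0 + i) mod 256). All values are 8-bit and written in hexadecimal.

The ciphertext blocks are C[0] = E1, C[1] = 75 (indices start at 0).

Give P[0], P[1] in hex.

CTR decryption: S_i = E(K, T_i) where T_i is the counter for block i; P_i = C_i ⊕ S_i.
P[0]: T = 97, S = E(K, T) = 06; E1 ⊕ 06 = E7.
P[1]: T = 98, S = E(K, T) = 07; 75 ⊕ 07 = 72.

P[0] = E7, P[1] = 72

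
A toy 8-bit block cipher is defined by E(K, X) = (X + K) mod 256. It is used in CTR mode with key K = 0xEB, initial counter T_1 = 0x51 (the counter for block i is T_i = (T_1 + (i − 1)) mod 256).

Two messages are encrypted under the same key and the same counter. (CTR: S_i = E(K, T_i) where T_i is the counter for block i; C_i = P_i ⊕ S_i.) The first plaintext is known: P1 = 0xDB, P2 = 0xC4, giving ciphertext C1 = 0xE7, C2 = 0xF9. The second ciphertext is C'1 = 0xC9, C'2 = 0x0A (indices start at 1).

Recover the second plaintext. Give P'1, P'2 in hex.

P'1 = 0xF5, P'2 = 0x37

In CTR with a reused counter, both messages share the same keystream S_i, so C_i ⊕ C'_i = P_i ⊕ P'_i and thus P'_i = P_i ⊕ C_i ⊕ C'_i.
P'1: 0xDB ⊕ 0xE7 ⊕ 0xC9 = 0xF5.
P'2: 0xC4 ⊕ 0xF9 ⊕ 0x0A = 0x37.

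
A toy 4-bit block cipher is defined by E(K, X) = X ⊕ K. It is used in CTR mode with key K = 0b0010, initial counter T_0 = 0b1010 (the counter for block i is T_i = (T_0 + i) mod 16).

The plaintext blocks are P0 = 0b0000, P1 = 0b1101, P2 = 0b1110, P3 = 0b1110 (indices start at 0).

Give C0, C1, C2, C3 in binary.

C0 = 0b1000, C1 = 0b0100, C2 = 0b0000, C3 = 0b0001

CTR encryption: S_i = E(K, T_i) where T_i is the counter for block i; C_i = P_i ⊕ S_i.
C0: T = 0b1010, S = E(K, T) = 0b1000; 0b0000 ⊕ 0b1000 = 0b1000.
C1: T = 0b1011, S = E(K, T) = 0b1001; 0b1101 ⊕ 0b1001 = 0b0100.
C2: T = 0b1100, S = E(K, T) = 0b1110; 0b1110 ⊕ 0b1110 = 0b0000.
C3: T = 0b1101, S = E(K, T) = 0b1111; 0b1110 ⊕ 0b1111 = 0b0001.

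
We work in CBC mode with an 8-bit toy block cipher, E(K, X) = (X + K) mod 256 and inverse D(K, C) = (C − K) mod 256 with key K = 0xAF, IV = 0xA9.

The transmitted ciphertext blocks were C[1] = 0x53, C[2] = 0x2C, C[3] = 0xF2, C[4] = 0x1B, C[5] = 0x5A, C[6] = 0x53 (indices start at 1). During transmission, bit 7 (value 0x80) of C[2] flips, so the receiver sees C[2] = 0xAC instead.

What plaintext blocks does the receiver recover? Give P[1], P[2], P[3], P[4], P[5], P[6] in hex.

CBC decryption: P_i = D(K, C_i) ⊕ C_{i−1}, with C_{0} = IV.
Only C[2] changed, to 0xAC. In CBC, a change in C_i garbles P_i and flips the same bit in P_{i+1}. Decrypting the received ciphertext:
P[1]: D(K, 0x53) = 0xA4; 0xA4 ⊕ 0xA9 = 0x0D.
P[2]: D(K, 0xAC) = 0xFD; 0xFD ⊕ 0x53 = 0xAE.
P[3]: D(K, 0xF2) = 0x43; 0x43 ⊕ 0xAC = 0xEF.
P[4]: D(K, 0x1B) = 0x6C; 0x6C ⊕ 0xF2 = 0x9E.
P[5]: D(K, 0x5A) = 0xAB; 0xAB ⊕ 0x1B = 0xB0.
P[6]: D(K, 0x53) = 0xA4; 0xA4 ⊕ 0x5A = 0xFE.
Blocks that differ from the original plaintext: P[2], P[3].

P[1] = 0x0D, P[2] = 0xAE, P[3] = 0xEF, P[4] = 0x9E, P[5] = 0xB0, P[6] = 0xFE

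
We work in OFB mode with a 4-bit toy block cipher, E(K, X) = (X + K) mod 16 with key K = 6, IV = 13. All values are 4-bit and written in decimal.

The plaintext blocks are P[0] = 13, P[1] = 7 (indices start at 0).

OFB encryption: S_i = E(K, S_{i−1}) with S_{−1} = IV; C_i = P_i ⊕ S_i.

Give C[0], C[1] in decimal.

C[0] = 14, C[1] = 14

C[0]: S = E(K, 13) = 3; 13 ⊕ 3 = 14.
C[1]: S = E(K, 3) = 9; 7 ⊕ 9 = 14.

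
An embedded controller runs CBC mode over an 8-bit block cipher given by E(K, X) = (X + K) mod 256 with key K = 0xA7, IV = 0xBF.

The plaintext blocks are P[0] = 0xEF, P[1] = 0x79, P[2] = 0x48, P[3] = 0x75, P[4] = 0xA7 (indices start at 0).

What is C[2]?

C[2] = 0x24

CBC encryption: C_i = E(K, P_i ⊕ C_{i−1}), with C_{−1} = IV.
C[0]: P[0] ⊕ 0xBF = 0x50; E(K, 0x50) = 0xF7.
C[1]: P[1] ⊕ 0xF7 = 0x8E; E(K, 0x8E) = 0x35.
C[2]: P[2] ⊕ 0x35 = 0x7D; E(K, 0x7D) = 0x24.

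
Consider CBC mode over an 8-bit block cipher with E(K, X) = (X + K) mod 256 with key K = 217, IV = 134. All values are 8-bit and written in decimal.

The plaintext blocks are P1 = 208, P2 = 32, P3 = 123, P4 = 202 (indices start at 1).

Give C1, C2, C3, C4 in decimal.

C1 = 47, C2 = 232, C3 = 108, C4 = 127

CBC encryption: C_i = E(K, P_i ⊕ C_{i−1}), with C_{0} = IV.
C1: P1 ⊕ 134 = 86; E(K, 86) = 47.
C2: P2 ⊕ 47 = 15; E(K, 15) = 232.
C3: P3 ⊕ 232 = 147; E(K, 147) = 108.
C4: P4 ⊕ 108 = 166; E(K, 166) = 127.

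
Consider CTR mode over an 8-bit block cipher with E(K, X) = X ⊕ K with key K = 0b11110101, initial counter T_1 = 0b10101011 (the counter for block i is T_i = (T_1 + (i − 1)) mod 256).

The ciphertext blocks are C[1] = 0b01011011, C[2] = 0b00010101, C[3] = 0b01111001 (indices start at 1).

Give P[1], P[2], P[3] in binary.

P[1] = 0b00000101, P[2] = 0b01001100, P[3] = 0b00100001

CTR decryption: S_i = E(K, T_i) where T_i is the counter for block i; P_i = C_i ⊕ S_i.
P[1]: T = 0b10101011, S = E(K, T) = 0b01011110; 0b01011011 ⊕ 0b01011110 = 0b00000101.
P[2]: T = 0b10101100, S = E(K, T) = 0b01011001; 0b00010101 ⊕ 0b01011001 = 0b01001100.
P[3]: T = 0b10101101, S = E(K, T) = 0b01011000; 0b01111001 ⊕ 0b01011000 = 0b00100001.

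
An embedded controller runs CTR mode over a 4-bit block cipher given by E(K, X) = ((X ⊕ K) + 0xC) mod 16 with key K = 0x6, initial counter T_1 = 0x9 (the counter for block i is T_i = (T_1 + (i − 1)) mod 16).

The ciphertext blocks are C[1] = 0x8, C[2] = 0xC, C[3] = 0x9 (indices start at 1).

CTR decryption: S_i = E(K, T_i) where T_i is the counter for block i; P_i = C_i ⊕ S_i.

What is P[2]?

P[2]: T = 0xA, S = E(K, T) = 0x8; 0xC ⊕ 0x8 = 0x4.

P[2] = 0x4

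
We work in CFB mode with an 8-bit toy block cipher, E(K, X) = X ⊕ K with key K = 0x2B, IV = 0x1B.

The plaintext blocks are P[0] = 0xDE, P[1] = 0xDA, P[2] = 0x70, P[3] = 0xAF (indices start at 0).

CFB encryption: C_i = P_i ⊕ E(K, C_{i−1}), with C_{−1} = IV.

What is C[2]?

C[0]: E(K, 0x1B) = 0x30; 0xDE ⊕ 0x30 = 0xEE.
C[1]: E(K, 0xEE) = 0xC5; 0xDA ⊕ 0xC5 = 0x1F.
C[2]: E(K, 0x1F) = 0x34; 0x70 ⊕ 0x34 = 0x44.

C[2] = 0x44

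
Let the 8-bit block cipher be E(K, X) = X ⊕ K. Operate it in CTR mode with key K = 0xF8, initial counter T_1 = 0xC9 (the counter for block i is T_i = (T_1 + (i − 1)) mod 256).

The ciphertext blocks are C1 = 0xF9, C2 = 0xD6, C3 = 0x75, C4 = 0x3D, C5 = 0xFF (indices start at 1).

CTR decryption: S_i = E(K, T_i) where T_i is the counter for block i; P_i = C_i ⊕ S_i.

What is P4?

P4 = 0x09

P4: T = 0xCC, S = E(K, T) = 0x34; 0x3D ⊕ 0x34 = 0x09.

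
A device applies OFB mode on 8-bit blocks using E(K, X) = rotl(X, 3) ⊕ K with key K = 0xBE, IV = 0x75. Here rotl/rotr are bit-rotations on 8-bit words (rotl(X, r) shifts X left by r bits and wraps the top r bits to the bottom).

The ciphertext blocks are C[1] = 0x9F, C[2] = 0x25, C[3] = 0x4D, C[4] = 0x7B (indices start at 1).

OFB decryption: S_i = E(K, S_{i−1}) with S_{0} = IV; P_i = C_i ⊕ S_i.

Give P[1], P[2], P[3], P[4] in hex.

P[1]: S = E(K, 0x75) = 0x15; 0x9F ⊕ 0x15 = 0x8A.
P[2]: S = E(K, 0x15) = 0x16; 0x25 ⊕ 0x16 = 0x33.
P[3]: S = E(K, 0x16) = 0x0E; 0x4D ⊕ 0x0E = 0x43.
P[4]: S = E(K, 0x0E) = 0xCE; 0x7B ⊕ 0xCE = 0xB5.

P[1] = 0x8A, P[2] = 0x33, P[3] = 0x43, P[4] = 0xB5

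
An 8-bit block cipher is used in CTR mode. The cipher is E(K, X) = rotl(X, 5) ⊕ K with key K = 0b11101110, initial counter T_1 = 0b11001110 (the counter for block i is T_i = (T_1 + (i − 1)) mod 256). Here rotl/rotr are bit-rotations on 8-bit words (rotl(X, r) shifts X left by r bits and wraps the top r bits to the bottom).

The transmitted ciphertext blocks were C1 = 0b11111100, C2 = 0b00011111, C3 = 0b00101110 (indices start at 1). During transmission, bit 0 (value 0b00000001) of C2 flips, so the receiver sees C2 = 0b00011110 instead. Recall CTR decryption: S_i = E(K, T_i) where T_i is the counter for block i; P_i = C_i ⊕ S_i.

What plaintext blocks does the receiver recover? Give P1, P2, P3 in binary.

Only C2 changed, to 0b00011110. In CTR, a change in C_i flips the same bit in P_i only; the keystream is unaffected. Decrypting the received ciphertext:
P1: T = 0b11001110, S = E(K, T) = 0b00110111; 0b11111100 ⊕ 0b00110111 = 0b11001011.
P2: T = 0b11001111, S = E(K, T) = 0b00010111; 0b00011110 ⊕ 0b00010111 = 0b00001001.
P3: T = 0b11010000, S = E(K, T) = 0b11110100; 0b00101110 ⊕ 0b11110100 = 0b11011010.
Blocks that differ from the original plaintext: P2.

P1 = 0b11001011, P2 = 0b00001001, P3 = 0b11011010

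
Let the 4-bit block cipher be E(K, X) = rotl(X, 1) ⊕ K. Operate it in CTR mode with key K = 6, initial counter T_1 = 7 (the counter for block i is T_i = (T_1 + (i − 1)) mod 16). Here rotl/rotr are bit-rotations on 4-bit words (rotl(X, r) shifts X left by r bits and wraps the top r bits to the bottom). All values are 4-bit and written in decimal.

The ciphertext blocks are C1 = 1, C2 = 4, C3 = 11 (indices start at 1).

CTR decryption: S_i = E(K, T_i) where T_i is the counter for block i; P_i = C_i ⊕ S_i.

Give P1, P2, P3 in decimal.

P1 = 9, P2 = 3, P3 = 14

P1: T = 7, S = E(K, T) = 8; 1 ⊕ 8 = 9.
P2: T = 8, S = E(K, T) = 7; 4 ⊕ 7 = 3.
P3: T = 9, S = E(K, T) = 5; 11 ⊕ 5 = 14.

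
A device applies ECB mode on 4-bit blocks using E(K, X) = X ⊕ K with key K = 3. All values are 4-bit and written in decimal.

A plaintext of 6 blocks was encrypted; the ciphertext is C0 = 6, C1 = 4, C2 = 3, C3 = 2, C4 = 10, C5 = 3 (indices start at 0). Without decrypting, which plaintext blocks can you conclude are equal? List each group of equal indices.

ECB encrypts each block independently with the same key, so equal ciphertext blocks imply equal plaintext blocks.
C2 = C5 = 3, so P2 = P5.

P2 = P5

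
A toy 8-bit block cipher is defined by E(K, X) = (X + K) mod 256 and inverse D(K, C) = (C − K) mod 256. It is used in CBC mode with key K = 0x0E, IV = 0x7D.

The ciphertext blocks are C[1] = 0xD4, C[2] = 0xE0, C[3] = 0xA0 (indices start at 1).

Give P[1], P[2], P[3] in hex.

P[1] = 0xBB, P[2] = 0x06, P[3] = 0x72

CBC decryption: P_i = D(K, C_i) ⊕ C_{i−1}, with C_{0} = IV.
P[1]: D(K, 0xD4) = 0xC6; 0xC6 ⊕ 0x7D = 0xBB.
P[2]: D(K, 0xE0) = 0xD2; 0xD2 ⊕ 0xD4 = 0x06.
P[3]: D(K, 0xA0) = 0x92; 0x92 ⊕ 0xE0 = 0x72.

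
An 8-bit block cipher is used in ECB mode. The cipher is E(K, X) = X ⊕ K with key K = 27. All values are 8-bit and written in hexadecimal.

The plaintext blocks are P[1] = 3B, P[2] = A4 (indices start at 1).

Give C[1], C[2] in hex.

C[1] = 1C, C[2] = 83

ECB encryption: C_i = E(K, P_i).
C[1]: E(K, 3B) = 1C.
C[2]: E(K, A4) = 83.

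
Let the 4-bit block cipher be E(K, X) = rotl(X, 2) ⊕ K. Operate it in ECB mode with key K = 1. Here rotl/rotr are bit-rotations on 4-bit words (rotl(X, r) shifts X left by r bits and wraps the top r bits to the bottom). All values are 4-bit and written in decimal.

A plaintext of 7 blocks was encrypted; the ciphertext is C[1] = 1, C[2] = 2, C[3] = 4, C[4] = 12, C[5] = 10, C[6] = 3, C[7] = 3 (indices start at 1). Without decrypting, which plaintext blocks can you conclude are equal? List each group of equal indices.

P[6] = P[7]

ECB encrypts each block independently with the same key, so equal ciphertext blocks imply equal plaintext blocks.
C[6] = C[7] = 3, so P[6] = P[7].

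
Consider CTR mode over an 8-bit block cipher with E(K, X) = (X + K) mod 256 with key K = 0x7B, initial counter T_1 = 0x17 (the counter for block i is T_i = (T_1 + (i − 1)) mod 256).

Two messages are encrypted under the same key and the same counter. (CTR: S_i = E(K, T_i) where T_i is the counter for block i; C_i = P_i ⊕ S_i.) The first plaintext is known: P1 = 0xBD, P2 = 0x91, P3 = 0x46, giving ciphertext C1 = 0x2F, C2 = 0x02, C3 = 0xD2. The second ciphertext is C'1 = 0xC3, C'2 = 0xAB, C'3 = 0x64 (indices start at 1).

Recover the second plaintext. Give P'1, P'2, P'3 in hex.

In CTR with a reused counter, both messages share the same keystream S_i, so C_i ⊕ C'_i = P_i ⊕ P'_i and thus P'_i = P_i ⊕ C_i ⊕ C'_i.
P'1: 0xBD ⊕ 0x2F ⊕ 0xC3 = 0x51.
P'2: 0x91 ⊕ 0x02 ⊕ 0xAB = 0x38.
P'3: 0x46 ⊕ 0xD2 ⊕ 0x64 = 0xF0.

P'1 = 0x51, P'2 = 0x38, P'3 = 0xF0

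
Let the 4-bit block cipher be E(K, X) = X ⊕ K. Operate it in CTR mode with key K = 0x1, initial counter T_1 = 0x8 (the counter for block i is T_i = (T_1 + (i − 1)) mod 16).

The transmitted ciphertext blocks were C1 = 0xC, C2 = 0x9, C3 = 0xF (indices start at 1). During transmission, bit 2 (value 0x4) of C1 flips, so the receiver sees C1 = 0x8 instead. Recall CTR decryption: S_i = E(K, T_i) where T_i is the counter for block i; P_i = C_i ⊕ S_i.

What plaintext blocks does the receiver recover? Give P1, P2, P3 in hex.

P1 = 0x1, P2 = 0x1, P3 = 0x4

Only C1 changed, to 0x8. In CTR, a change in C_i flips the same bit in P_i only; the keystream is unaffected. Decrypting the received ciphertext:
P1: T = 0x8, S = E(K, T) = 0x9; 0x8 ⊕ 0x9 = 0x1.
P2: T = 0x9, S = E(K, T) = 0x8; 0x9 ⊕ 0x8 = 0x1.
P3: T = 0xA, S = E(K, T) = 0xB; 0xF ⊕ 0xB = 0x4.
Blocks that differ from the original plaintext: P1.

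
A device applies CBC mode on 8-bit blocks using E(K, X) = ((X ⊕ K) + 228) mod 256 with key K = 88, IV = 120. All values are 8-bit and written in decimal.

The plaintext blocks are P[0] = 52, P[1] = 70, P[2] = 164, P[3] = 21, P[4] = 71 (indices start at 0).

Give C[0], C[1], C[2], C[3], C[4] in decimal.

CBC encryption: C_i = E(K, P_i ⊕ C_{i−1}), with C_{−1} = IV.
C[0]: P[0] ⊕ 120 = 76; E(K, 76) = 248.
C[1]: P[1] ⊕ 248 = 190; E(K, 190) = 202.
C[2]: P[2] ⊕ 202 = 110; E(K, 110) = 26.
C[3]: P[3] ⊕ 26 = 15; E(K, 15) = 59.
C[4]: P[4] ⊕ 59 = 124; E(K, 124) = 8.

C[0] = 248, C[1] = 202, C[2] = 26, C[3] = 59, C[4] = 8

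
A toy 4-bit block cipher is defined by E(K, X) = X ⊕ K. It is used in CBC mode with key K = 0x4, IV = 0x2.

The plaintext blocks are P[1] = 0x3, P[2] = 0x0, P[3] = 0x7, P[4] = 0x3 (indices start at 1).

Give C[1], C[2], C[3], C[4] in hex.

C[1] = 0x5, C[2] = 0x1, C[3] = 0x2, C[4] = 0x5

CBC encryption: C_i = E(K, P_i ⊕ C_{i−1}), with C_{0} = IV.
C[1]: P[1] ⊕ 0x2 = 0x1; E(K, 0x1) = 0x5.
C[2]: P[2] ⊕ 0x5 = 0x5; E(K, 0x5) = 0x1.
C[3]: P[3] ⊕ 0x1 = 0x6; E(K, 0x6) = 0x2.
C[4]: P[4] ⊕ 0x2 = 0x1; E(K, 0x1) = 0x5.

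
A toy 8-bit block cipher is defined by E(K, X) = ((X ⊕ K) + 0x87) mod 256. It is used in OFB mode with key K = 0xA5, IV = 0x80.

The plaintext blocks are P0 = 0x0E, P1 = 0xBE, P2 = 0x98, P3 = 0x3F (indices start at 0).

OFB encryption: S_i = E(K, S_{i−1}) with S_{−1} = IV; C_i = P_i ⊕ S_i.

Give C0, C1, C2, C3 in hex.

C0: S = E(K, 0x80) = 0xAC; 0x0E ⊕ 0xAC = 0xA2.
C1: S = E(K, 0xAC) = 0x90; 0xBE ⊕ 0x90 = 0x2E.
C2: S = E(K, 0x90) = 0xBC; 0x98 ⊕ 0xBC = 0x24.
C3: S = E(K, 0xBC) = 0xA0; 0x3F ⊕ 0xA0 = 0x9F.

C0 = 0xA2, C1 = 0x2E, C2 = 0x24, C3 = 0x9F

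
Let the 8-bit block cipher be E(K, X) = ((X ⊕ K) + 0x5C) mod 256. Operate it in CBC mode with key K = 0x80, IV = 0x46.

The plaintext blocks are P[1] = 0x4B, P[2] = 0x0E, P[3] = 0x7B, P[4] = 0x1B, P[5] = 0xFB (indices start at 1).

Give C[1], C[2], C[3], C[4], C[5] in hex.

C[1] = 0xE9, C[2] = 0xC3, C[3] = 0x94, C[4] = 0x6B, C[5] = 0x6C

CBC encryption: C_i = E(K, P_i ⊕ C_{i−1}), with C_{0} = IV.
C[1]: P[1] ⊕ 0x46 = 0x0D; E(K, 0x0D) = 0xE9.
C[2]: P[2] ⊕ 0xE9 = 0xE7; E(K, 0xE7) = 0xC3.
C[3]: P[3] ⊕ 0xC3 = 0xB8; E(K, 0xB8) = 0x94.
C[4]: P[4] ⊕ 0x94 = 0x8F; E(K, 0x8F) = 0x6B.
C[5]: P[5] ⊕ 0x6B = 0x90; E(K, 0x90) = 0x6C.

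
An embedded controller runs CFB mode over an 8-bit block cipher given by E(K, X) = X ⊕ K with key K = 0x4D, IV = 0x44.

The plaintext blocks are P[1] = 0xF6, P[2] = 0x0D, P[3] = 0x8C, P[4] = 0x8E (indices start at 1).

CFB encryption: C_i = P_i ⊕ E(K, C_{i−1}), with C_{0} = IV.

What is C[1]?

C[1] = 0xFF

C[1]: E(K, 0x44) = 0x09; 0xF6 ⊕ 0x09 = 0xFF.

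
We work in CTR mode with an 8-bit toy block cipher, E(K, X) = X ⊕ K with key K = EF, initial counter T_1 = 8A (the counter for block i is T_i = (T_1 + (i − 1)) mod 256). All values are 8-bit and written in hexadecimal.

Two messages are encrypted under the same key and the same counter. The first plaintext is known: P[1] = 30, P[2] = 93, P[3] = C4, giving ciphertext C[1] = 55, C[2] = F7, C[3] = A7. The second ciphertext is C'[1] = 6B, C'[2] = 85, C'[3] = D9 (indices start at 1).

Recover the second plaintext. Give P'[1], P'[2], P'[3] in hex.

P'[1] = 0E, P'[2] = E1, P'[3] = BA

In CTR with a reused counter, both messages share the same keystream S_i, so C_i ⊕ C'_i = P_i ⊕ P'_i and thus P'_i = P_i ⊕ C_i ⊕ C'_i.
P'[1]: 30 ⊕ 55 ⊕ 6B = 0E.
P'[2]: 93 ⊕ F7 ⊕ 85 = E1.
P'[3]: C4 ⊕ A7 ⊕ D9 = BA.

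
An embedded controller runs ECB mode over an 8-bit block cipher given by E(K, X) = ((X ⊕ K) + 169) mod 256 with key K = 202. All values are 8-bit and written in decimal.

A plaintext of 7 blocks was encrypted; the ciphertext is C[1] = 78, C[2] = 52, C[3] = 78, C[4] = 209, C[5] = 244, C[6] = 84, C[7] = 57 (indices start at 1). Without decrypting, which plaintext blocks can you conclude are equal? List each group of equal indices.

P[1] = P[3]

ECB encrypts each block independently with the same key, so equal ciphertext blocks imply equal plaintext blocks.
C[1] = C[3] = 78, so P[1] = P[3].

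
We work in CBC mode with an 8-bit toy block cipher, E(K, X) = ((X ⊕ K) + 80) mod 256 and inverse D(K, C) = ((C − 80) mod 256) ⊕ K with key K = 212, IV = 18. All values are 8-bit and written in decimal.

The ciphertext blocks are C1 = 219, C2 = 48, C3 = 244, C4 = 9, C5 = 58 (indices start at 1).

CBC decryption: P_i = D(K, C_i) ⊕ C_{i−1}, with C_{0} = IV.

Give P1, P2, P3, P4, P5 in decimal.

P1: D(K, 219) = 95; 95 ⊕ 18 = 77.
P2: D(K, 48) = 52; 52 ⊕ 219 = 239.
P3: D(K, 244) = 112; 112 ⊕ 48 = 64.
P4: D(K, 9) = 109; 109 ⊕ 244 = 153.
P5: D(K, 58) = 62; 62 ⊕ 9 = 55.

P1 = 77, P2 = 239, P3 = 64, P4 = 153, P5 = 55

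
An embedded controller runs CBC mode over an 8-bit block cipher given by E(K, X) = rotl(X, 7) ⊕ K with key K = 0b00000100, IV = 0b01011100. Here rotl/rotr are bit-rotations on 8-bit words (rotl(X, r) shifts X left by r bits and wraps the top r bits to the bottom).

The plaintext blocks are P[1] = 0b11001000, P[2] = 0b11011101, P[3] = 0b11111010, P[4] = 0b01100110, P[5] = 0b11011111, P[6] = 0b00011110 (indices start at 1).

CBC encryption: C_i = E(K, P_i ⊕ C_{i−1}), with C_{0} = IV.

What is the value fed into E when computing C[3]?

C[1]: P[1] ⊕ 0b01011100 = 0b10010100; E(K, 0b10010100) = 0b01001110.
C[2]: P[2] ⊕ 0b01001110 = 0b10010011; E(K, 0b10010011) = 0b11001101.
C[3]: P[3] ⊕ 0b11001101 = 0b00110111; E(K, 0b00110111) = 0b10011111.
So the input to E for block [3] is 0b00110111.

0b00110111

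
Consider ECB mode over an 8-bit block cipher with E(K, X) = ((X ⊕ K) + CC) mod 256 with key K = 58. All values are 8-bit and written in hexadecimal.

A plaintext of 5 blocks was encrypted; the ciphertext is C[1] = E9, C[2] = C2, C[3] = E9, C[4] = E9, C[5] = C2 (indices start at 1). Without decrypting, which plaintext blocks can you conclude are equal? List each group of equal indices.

P[1] = P[3] = P[4]; P[2] = P[5]

ECB encrypts each block independently with the same key, so equal ciphertext blocks imply equal plaintext blocks.
C[1] = C[3] = C[4] = E9, so P[1] = P[3] = P[4].
C[2] = C[5] = C2, so P[2] = P[5].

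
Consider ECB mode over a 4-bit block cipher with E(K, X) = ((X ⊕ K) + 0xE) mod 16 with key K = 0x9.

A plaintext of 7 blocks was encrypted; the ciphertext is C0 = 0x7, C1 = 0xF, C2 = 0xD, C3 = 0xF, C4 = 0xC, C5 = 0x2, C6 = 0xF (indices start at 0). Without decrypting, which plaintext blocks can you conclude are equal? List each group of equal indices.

P1 = P3 = P6

ECB encrypts each block independently with the same key, so equal ciphertext blocks imply equal plaintext blocks.
C1 = C3 = C6 = 0xF, so P1 = P3 = P6.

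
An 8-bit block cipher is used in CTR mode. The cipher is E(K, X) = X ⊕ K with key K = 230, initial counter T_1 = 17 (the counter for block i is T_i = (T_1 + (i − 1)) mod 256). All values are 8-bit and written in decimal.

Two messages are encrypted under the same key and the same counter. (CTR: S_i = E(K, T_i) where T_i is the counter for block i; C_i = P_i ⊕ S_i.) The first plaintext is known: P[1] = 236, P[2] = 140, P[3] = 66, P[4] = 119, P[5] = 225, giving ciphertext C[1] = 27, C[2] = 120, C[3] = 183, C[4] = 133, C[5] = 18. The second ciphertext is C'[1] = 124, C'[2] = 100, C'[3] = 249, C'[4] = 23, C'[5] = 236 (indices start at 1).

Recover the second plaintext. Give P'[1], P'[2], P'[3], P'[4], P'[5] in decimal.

In CTR with a reused counter, both messages share the same keystream S_i, so C_i ⊕ C'_i = P_i ⊕ P'_i and thus P'_i = P_i ⊕ C_i ⊕ C'_i.
P'[1]: 236 ⊕ 27 ⊕ 124 = 139.
P'[2]: 140 ⊕ 120 ⊕ 100 = 144.
P'[3]: 66 ⊕ 183 ⊕ 249 = 12.
P'[4]: 119 ⊕ 133 ⊕ 23 = 229.
P'[5]: 225 ⊕ 18 ⊕ 236 = 31.

P'[1] = 139, P'[2] = 144, P'[3] = 12, P'[4] = 229, P'[5] = 31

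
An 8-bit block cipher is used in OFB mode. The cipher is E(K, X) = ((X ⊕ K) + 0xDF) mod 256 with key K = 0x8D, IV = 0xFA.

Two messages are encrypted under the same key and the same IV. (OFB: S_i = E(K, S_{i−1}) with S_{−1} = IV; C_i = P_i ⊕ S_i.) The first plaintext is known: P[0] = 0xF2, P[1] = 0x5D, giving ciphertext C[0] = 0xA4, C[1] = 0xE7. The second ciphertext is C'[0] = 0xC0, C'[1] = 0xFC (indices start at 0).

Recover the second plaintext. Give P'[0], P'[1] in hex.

P'[0] = 0x96, P'[1] = 0x46

In OFB with a reused IV, both messages share the same keystream S_i, so C_i ⊕ C'_i = P_i ⊕ P'_i and thus P'_i = P_i ⊕ C_i ⊕ C'_i.
P'[0]: 0xF2 ⊕ 0xA4 ⊕ 0xC0 = 0x96.
P'[1]: 0x5D ⊕ 0xE7 ⊕ 0xFC = 0x46.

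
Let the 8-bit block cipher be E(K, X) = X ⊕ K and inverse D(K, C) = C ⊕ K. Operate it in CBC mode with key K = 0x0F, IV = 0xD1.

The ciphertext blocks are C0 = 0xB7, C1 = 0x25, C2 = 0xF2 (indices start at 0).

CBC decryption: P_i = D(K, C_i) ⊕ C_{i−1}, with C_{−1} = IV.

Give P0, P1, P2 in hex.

P0: D(K, 0xB7) = 0xB8; 0xB8 ⊕ 0xD1 = 0x69.
P1: D(K, 0x25) = 0x2A; 0x2A ⊕ 0xB7 = 0x9D.
P2: D(K, 0xF2) = 0xFD; 0xFD ⊕ 0x25 = 0xD8.

P0 = 0x69, P1 = 0x9D, P2 = 0xD8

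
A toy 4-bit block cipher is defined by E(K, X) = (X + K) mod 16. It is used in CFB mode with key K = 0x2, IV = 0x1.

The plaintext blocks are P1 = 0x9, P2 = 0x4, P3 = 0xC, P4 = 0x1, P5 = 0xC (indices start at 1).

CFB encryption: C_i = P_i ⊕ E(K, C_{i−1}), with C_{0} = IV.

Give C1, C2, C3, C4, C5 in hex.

C1 = 0xA, C2 = 0x8, C3 = 0x6, C4 = 0x9, C5 = 0x7

C1: E(K, 0x1) = 0x3; 0x9 ⊕ 0x3 = 0xA.
C2: E(K, 0xA) = 0xC; 0x4 ⊕ 0xC = 0x8.
C3: E(K, 0x8) = 0xA; 0xC ⊕ 0xA = 0x6.
C4: E(K, 0x6) = 0x8; 0x1 ⊕ 0x8 = 0x9.
C5: E(K, 0x9) = 0xB; 0xC ⊕ 0xB = 0x7.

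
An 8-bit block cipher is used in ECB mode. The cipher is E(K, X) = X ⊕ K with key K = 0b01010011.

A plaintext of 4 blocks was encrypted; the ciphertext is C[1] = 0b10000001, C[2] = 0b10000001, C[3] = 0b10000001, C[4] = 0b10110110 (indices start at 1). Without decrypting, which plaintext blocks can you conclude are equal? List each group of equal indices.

ECB encrypts each block independently with the same key, so equal ciphertext blocks imply equal plaintext blocks.
C[1] = C[2] = C[3] = 0b10000001, so P[1] = P[2] = P[3].

P[1] = P[2] = P[3]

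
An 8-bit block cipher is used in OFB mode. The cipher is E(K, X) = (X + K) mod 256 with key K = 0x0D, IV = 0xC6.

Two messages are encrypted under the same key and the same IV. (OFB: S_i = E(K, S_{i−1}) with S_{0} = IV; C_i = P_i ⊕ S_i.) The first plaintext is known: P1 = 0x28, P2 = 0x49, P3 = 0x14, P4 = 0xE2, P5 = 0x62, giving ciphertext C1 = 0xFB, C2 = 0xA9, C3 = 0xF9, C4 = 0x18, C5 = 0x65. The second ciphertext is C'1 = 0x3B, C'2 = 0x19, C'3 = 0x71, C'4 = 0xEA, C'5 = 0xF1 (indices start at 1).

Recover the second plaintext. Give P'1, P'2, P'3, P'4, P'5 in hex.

In OFB with a reused IV, both messages share the same keystream S_i, so C_i ⊕ C'_i = P_i ⊕ P'_i and thus P'_i = P_i ⊕ C_i ⊕ C'_i.
P'1: 0x28 ⊕ 0xFB ⊕ 0x3B = 0xE8.
P'2: 0x49 ⊕ 0xA9 ⊕ 0x19 = 0xF9.
P'3: 0x14 ⊕ 0xF9 ⊕ 0x71 = 0x9C.
P'4: 0xE2 ⊕ 0x18 ⊕ 0xEA = 0x10.
P'5: 0x62 ⊕ 0x65 ⊕ 0xF1 = 0xF6.

P'1 = 0xE8, P'2 = 0xF9, P'3 = 0x9C, P'4 = 0x10, P'5 = 0xF6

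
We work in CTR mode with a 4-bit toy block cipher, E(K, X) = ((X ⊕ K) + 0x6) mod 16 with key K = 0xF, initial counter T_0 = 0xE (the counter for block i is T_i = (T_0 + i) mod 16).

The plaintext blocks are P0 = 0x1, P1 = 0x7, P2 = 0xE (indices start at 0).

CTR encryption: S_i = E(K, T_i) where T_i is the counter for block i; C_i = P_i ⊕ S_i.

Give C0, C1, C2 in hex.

C0: T = 0xE, S = E(K, T) = 0x7; 0x1 ⊕ 0x7 = 0x6.
C1: T = 0xF, S = E(K, T) = 0x6; 0x7 ⊕ 0x6 = 0x1.
C2: T = 0x0, S = E(K, T) = 0x5; 0xE ⊕ 0x5 = 0xB.

C0 = 0x6, C1 = 0x1, C2 = 0xB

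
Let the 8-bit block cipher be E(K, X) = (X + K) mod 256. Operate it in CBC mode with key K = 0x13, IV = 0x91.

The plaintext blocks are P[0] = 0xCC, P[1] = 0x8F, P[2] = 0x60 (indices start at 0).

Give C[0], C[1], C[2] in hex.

CBC encryption: C_i = E(K, P_i ⊕ C_{i−1}), with C_{−1} = IV.
C[0]: P[0] ⊕ 0x91 = 0x5D; E(K, 0x5D) = 0x70.
C[1]: P[1] ⊕ 0x70 = 0xFF; E(K, 0xFF) = 0x12.
C[2]: P[2] ⊕ 0x12 = 0x72; E(K, 0x72) = 0x85.

C[0] = 0x70, C[1] = 0x12, C[2] = 0x85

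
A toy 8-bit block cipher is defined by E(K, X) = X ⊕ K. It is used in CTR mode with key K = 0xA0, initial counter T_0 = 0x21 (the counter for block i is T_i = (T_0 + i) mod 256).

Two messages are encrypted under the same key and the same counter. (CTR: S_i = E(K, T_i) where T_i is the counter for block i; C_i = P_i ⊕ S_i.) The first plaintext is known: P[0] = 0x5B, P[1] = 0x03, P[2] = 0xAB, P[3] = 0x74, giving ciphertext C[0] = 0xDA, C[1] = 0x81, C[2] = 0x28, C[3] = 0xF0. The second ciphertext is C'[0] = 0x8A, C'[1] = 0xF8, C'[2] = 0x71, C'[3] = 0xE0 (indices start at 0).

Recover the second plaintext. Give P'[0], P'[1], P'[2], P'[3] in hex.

P'[0] = 0x0B, P'[1] = 0x7A, P'[2] = 0xF2, P'[3] = 0x64

In CTR with a reused counter, both messages share the same keystream S_i, so C_i ⊕ C'_i = P_i ⊕ P'_i and thus P'_i = P_i ⊕ C_i ⊕ C'_i.
P'[0]: 0x5B ⊕ 0xDA ⊕ 0x8A = 0x0B.
P'[1]: 0x03 ⊕ 0x81 ⊕ 0xF8 = 0x7A.
P'[2]: 0xAB ⊕ 0x28 ⊕ 0x71 = 0xF2.
P'[3]: 0x74 ⊕ 0xF0 ⊕ 0xE0 = 0x64.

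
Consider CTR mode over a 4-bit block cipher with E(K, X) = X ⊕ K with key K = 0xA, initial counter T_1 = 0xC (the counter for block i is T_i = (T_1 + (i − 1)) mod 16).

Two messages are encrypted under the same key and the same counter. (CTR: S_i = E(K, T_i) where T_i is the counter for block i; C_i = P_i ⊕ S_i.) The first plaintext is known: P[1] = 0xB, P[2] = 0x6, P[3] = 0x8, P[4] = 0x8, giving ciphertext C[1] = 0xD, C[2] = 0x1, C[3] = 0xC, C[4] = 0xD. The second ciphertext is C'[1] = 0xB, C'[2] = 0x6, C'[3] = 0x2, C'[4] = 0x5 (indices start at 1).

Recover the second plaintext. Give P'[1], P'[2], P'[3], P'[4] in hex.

In CTR with a reused counter, both messages share the same keystream S_i, so C_i ⊕ C'_i = P_i ⊕ P'_i and thus P'_i = P_i ⊕ C_i ⊕ C'_i.
P'[1]: 0xB ⊕ 0xD ⊕ 0xB = 0xD.
P'[2]: 0x6 ⊕ 0x1 ⊕ 0x6 = 0x1.
P'[3]: 0x8 ⊕ 0xC ⊕ 0x2 = 0x6.
P'[4]: 0x8 ⊕ 0xD ⊕ 0x5 = 0x0.

P'[1] = 0xD, P'[2] = 0x1, P'[3] = 0x6, P'[4] = 0x0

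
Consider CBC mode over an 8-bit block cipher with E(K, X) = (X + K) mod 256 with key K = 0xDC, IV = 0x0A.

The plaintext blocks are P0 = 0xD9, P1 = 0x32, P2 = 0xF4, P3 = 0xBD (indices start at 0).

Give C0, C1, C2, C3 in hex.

CBC encryption: C_i = E(K, P_i ⊕ C_{i−1}), with C_{−1} = IV.
C0: P0 ⊕ 0x0A = 0xD3; E(K, 0xD3) = 0xAF.
C1: P1 ⊕ 0xAF = 0x9D; E(K, 0x9D) = 0x79.
C2: P2 ⊕ 0x79 = 0x8D; E(K, 0x8D) = 0x69.
C3: P3 ⊕ 0x69 = 0xD4; E(K, 0xD4) = 0xB0.

C0 = 0xAF, C1 = 0x79, C2 = 0x69, C3 = 0xB0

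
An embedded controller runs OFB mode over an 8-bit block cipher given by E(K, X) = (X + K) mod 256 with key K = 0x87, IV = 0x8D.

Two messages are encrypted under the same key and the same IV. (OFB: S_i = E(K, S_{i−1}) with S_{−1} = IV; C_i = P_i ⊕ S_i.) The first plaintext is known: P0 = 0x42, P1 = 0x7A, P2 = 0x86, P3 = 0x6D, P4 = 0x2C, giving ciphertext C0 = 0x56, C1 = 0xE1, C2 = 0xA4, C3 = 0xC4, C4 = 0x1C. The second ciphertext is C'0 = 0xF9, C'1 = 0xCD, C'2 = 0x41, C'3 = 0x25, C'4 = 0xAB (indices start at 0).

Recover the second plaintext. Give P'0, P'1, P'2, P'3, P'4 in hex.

P'0 = 0xED, P'1 = 0x56, P'2 = 0x63, P'3 = 0x8C, P'4 = 0x9B

In OFB with a reused IV, both messages share the same keystream S_i, so C_i ⊕ C'_i = P_i ⊕ P'_i and thus P'_i = P_i ⊕ C_i ⊕ C'_i.
P'0: 0x42 ⊕ 0x56 ⊕ 0xF9 = 0xED.
P'1: 0x7A ⊕ 0xE1 ⊕ 0xCD = 0x56.
P'2: 0x86 ⊕ 0xA4 ⊕ 0x41 = 0x63.
P'3: 0x6D ⊕ 0xC4 ⊕ 0x25 = 0x8C.
P'4: 0x2C ⊕ 0x1C ⊕ 0xAB = 0x9B.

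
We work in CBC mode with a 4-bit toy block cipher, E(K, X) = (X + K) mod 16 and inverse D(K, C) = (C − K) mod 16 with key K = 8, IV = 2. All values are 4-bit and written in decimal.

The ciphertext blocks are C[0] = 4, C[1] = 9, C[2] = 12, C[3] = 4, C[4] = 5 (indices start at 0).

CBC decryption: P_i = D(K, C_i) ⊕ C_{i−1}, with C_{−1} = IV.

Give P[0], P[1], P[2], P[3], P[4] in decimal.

P[0] = 14, P[1] = 5, P[2] = 13, P[3] = 0, P[4] = 9

P[0]: D(K, 4) = 12; 12 ⊕ 2 = 14.
P[1]: D(K, 9) = 1; 1 ⊕ 4 = 5.
P[2]: D(K, 12) = 4; 4 ⊕ 9 = 13.
P[3]: D(K, 4) = 12; 12 ⊕ 12 = 0.
P[4]: D(K, 5) = 13; 13 ⊕ 4 = 9.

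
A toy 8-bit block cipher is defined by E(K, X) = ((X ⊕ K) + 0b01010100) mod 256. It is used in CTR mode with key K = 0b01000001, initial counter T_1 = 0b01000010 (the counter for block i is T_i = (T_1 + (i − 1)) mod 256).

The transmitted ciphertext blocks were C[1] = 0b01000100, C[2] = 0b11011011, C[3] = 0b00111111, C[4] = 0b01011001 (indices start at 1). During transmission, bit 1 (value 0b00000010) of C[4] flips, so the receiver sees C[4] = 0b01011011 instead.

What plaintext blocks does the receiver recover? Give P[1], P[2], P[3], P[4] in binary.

CTR decryption: S_i = E(K, T_i) where T_i is the counter for block i; P_i = C_i ⊕ S_i.
Only C[4] changed, to 0b01011011. In CTR, a change in C_i flips the same bit in P_i only; the keystream is unaffected. Decrypting the received ciphertext:
P[1]: T = 0b01000010, S = E(K, T) = 0b01010111; 0b01000100 ⊕ 0b01010111 = 0b00010011.
P[2]: T = 0b01000011, S = E(K, T) = 0b01010110; 0b11011011 ⊕ 0b01010110 = 0b10001101.
P[3]: T = 0b01000100, S = E(K, T) = 0b01011001; 0b00111111 ⊕ 0b01011001 = 0b01100110.
P[4]: T = 0b01000101, S = E(K, T) = 0b01011000; 0b01011011 ⊕ 0b01011000 = 0b00000011.
Blocks that differ from the original plaintext: P[4].

P[1] = 0b00010011, P[2] = 0b10001101, P[3] = 0b01100110, P[4] = 0b00000011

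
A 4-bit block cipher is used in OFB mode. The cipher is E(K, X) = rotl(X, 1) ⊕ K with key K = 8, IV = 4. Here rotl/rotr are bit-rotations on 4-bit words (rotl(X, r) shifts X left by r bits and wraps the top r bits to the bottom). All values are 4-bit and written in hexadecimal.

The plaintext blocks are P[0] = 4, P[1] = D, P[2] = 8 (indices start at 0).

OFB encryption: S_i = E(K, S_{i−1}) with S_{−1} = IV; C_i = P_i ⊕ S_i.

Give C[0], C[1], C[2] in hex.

C[0]: S = E(K, 4) = 0; 4 ⊕ 0 = 4.
C[1]: S = E(K, 0) = 8; D ⊕ 8 = 5.
C[2]: S = E(K, 8) = 9; 8 ⊕ 9 = 1.

C[0] = 4, C[1] = 5, C[2] = 1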